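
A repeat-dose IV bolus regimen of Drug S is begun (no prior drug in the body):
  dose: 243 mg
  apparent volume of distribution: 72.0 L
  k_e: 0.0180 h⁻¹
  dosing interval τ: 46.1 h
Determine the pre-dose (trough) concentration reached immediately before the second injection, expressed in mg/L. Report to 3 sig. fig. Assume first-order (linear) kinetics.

C₀ per dose = Dose / Vd = 243 / 72.0 = 3.375 mg/L
Fraction remaining after one interval: r = e^(−kτ) = e^(−0.01800 × 46.1) = 0.4361
Before dose 2, 1 dose has been given (aged 1τ).
C_trough = C₀ × r = 3.375 × 0.4361 = 1.472 mg/L

1.47 mg/L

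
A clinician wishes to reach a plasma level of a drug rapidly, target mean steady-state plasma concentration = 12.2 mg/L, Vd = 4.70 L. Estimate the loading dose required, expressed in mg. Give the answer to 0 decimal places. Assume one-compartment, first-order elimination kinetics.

57 mg

LD = Css × Vd = 12.2 × 4.70 = 57.34 mg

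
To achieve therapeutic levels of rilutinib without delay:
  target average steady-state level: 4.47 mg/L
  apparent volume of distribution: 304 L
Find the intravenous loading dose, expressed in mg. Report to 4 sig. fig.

LD = Css × Vd = 4.47 × 304 = 1359 mg

1359 mg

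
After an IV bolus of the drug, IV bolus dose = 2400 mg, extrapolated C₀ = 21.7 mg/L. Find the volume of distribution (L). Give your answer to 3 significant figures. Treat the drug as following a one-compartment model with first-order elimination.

Vd = Dose / C₀ = 2400 / 21.7 = 110.6 L

111 L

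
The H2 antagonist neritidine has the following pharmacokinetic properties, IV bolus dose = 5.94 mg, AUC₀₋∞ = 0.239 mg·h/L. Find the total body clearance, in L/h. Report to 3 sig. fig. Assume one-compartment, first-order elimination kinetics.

CL = Dose / AUC = 5.94 / 0.239 = 24.85 L/h

24.9 L/h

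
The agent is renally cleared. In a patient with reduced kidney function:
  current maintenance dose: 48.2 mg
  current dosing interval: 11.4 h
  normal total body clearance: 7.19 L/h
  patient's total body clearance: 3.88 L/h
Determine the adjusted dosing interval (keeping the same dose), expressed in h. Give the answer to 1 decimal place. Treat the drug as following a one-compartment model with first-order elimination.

21.1 h

To keep the same average steady-state level, dosing rate must scale with clearance.
CL ratio = 3.88 / 7.19 = 0.5396
New interval (same dose) = 11.4 / 0.5396 = 21.13 h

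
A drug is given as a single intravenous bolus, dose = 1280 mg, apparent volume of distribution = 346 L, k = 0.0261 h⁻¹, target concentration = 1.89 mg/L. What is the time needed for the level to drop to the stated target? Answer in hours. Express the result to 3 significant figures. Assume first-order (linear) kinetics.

25.7 h

C₀ = Dose / Vd = 1280 / 346 = 3.699 mg/L
t = ln(C₀ / C) / k = ln(3.699 / 1.89) / 0.02610
  = ln(1.957) / 0.02610 = 0.6714 / 0.02610 = 25.72 h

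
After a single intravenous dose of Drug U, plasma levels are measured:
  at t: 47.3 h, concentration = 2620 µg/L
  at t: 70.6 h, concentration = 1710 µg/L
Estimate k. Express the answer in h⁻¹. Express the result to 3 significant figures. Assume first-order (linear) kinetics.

0.0183 h⁻¹

k = ln(C₁/C₂) / (t₂ − t₁) = ln(2620/1710) / (70.6 − 47.3)
  = 0.4267 / 23.30 = 0.01831 h⁻¹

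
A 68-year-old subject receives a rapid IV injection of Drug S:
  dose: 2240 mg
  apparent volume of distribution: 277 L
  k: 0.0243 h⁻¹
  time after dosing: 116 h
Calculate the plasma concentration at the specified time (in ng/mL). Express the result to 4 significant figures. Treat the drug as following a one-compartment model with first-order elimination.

482.6 ng/mL

C₀ = Dose / Vd = 2240 / 277 = 8.087 mg/L
C = C₀ · e^(−k·t) = 8.087 × e^(−0.02430 × 116)
  = 8.087 × 0.05968 = 0.4826 mg/L
Convert: 0.4826 mg/L × 1000 = 482.6 ng/mL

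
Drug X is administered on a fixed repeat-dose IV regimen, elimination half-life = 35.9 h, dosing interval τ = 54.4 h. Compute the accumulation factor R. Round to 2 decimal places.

1.54

k = ln2 / t½ = 0.693147 / 35.9 = 0.01931 h⁻¹
e^(−kτ) = e^(−0.01931 × 54.4) = 0.3498
Accumulation ratio R = 1 / (1 − e^(−kτ)) = 1 / (1 − 0.3498) = 1.538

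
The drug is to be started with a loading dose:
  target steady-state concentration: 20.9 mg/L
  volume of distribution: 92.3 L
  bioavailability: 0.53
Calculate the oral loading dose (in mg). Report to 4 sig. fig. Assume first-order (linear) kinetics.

LD = Css × Vd / F = 20.9 × 92.3 / 0.53 = 3640 mg

3640 mg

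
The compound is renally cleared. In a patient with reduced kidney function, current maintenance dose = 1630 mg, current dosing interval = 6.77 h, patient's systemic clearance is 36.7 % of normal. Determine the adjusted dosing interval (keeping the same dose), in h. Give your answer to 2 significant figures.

To keep the same average steady-state level, dosing rate must scale with clearance.
CL ratio = 36.7 / 100 = 0.3670
New interval (same dose) = 6.77 / 0.3670 = 18.45 h

18 h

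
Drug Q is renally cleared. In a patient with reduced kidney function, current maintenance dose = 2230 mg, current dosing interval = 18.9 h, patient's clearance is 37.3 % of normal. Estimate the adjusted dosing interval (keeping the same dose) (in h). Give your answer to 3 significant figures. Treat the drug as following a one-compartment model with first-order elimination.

50.7 h

To keep the same average steady-state level, dosing rate must scale with clearance.
CL ratio = 37.3 / 100 = 0.3730
New interval (same dose) = 18.9 / 0.3730 = 50.67 h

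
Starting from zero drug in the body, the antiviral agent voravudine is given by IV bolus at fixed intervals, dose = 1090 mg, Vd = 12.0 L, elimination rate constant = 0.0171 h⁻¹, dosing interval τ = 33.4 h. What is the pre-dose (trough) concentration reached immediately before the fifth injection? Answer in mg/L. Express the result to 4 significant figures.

C₀ per dose = Dose / Vd = 1090 / 12.0 = 90.83 mg/L
Fraction remaining after one interval: r = e^(−kτ) = e^(−0.01710 × 33.4) = 0.5649
Before dose 5, 4 doses have been given (aged 1τ, 2τ, 3τ, 4τ).
C_trough = C₀ × (r + r² + … + r^4) = C₀ × r(1−r^4)/(1−r)
        = 90.83 × 0.5649 × (1 − 0.1018) / (1 − 0.5649) = 105.9 mg/L

105.9 mg/L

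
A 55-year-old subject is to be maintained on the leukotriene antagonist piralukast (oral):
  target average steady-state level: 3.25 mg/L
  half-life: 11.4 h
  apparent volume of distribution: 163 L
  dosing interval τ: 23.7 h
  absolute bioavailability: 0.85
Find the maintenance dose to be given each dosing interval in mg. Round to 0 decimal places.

k = ln2 / t½ = 0.693147 / 11.4 = 0.06080 h⁻¹
CL = k × Vd = 0.06080 × 163 = 9.910 L/h
At steady state, F × (Dose/τ) = Css × CL.
Dose = Css × CL × τ / F = 3.25 × 9.910 × 23.7 / 0.85 = 898.0 mg

898 mg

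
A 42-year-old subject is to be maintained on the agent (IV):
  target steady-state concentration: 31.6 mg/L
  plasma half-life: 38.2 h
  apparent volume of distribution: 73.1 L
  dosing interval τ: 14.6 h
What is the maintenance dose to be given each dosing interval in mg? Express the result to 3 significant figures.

k = ln2 / t½ = 0.693147 / 38.2 = 0.01815 h⁻¹
CL = k × Vd = 0.01815 × 73.1 = 1.327 L/h
At steady state, Dose/τ = Css × CL.
Dose = Css × CL × τ = 31.6 × 1.327 × 14.6 = 612.2 mg

612 mg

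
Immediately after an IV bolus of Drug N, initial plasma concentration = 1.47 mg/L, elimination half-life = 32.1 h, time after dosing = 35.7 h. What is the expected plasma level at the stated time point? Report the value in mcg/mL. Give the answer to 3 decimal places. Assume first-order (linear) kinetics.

0.680 mcg/mL

k = ln2 / t½ = 0.693147 / 32.1 = 0.02159 h⁻¹
C = C₀ · e^(−k·t) = 1.470 × e^(−0.02159 × 35.7)
  = 1.470 × 0.4627 = 0.6802 mg/L
(0.6802 mg/L = 0.6802 mcg/mL)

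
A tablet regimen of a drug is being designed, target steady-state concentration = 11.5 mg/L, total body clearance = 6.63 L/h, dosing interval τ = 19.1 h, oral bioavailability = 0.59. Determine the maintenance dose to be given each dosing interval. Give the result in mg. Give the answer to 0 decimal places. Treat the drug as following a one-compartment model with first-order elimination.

At steady state, F × (Dose/τ) = Css × CL.
Dose = Css × CL × τ / F = 11.5 × 6.630 × 19.1 / 0.59 = 2468 mg

2468 mg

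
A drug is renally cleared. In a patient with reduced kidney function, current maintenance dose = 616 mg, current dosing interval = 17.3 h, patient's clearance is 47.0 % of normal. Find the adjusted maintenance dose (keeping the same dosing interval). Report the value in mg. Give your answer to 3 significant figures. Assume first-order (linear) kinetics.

290 mg

To keep the same average steady-state level, dosing rate must scale with clearance.
CL ratio = 47.0 / 100 = 0.4700
New dose (same interval) = 616 × 0.4700 = 289.5 mg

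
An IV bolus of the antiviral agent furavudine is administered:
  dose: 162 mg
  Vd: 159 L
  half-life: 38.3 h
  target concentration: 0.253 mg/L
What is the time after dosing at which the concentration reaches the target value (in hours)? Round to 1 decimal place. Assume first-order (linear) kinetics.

77.0 h

C₀ = Dose / Vd = 162.0 / 159 = 1.019 mg/L
k = ln2 / t½ = 0.693147 / 38.3 = 0.01810 h⁻¹
t = ln(C₀ / C) / k = ln(1.019 / 0.253) / 0.01810
  = ln(4.028) / 0.01810 = 1.393 / 0.01810 = 76.96 h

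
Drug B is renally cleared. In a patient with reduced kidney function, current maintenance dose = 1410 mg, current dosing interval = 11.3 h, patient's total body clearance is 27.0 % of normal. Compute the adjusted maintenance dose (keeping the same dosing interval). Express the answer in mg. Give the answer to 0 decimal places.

381 mg

To keep the same average steady-state level, dosing rate must scale with clearance.
CL ratio = 27.0 / 100 = 0.2700
New dose (same interval) = 1410 × 0.2700 = 380.7 mg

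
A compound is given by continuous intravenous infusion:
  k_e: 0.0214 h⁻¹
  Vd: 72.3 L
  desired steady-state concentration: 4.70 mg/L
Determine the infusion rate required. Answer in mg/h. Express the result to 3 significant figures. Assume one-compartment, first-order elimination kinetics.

7.27 mg/h

CL = k × Vd = 0.02140 × 72.3 = 1.547 L/h
At steady state, infusion rate R₀ = Css × CL = 4.70 × 1.547 = 7.271 mg/h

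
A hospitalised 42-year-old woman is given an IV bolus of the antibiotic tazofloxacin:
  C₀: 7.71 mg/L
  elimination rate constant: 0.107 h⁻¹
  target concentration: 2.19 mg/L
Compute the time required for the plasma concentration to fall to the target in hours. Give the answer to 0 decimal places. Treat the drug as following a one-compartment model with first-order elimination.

t = ln(C₀ / C) / k = ln(7.710 / 2.19) / 0.1070
  = ln(3.521) / 0.1070 = 1.259 / 0.1070 = 11.77 h

12 h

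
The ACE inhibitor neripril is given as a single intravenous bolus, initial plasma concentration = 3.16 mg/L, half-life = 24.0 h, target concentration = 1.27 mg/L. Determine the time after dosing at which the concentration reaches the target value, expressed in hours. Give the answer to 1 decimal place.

k = ln2 / t½ = 0.693147 / 24.0 = 0.02888 h⁻¹
t = ln(C₀ / C) / k = ln(3.160 / 1.27) / 0.02888
  = ln(2.488) / 0.02888 = 0.9115 / 0.02888 = 31.56 h

31.6 h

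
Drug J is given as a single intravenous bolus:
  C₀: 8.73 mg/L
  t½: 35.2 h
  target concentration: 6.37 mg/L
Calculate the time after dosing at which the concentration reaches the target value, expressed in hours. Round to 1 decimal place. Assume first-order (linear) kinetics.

k = ln2 / t½ = 0.693147 / 35.2 = 0.01969 h⁻¹
t = ln(C₀ / C) / k = ln(8.730 / 6.37) / 0.01969
  = ln(1.370) / 0.01969 = 0.3148 / 0.01969 = 15.99 h

16.0 h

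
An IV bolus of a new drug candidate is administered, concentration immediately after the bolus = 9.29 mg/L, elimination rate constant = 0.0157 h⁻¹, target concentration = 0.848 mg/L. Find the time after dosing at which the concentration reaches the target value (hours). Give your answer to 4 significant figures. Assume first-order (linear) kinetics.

152.5 h

t = ln(C₀ / C) / k = ln(9.290 / 0.848) / 0.01570
  = ln(10.96) / 0.01570 = 2.394 / 0.01570 = 152.5 h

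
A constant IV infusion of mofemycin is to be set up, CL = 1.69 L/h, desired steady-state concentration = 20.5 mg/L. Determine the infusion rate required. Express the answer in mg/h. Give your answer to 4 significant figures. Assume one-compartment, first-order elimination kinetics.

At steady state, infusion rate R₀ = Css × CL = 20.5 × 1.690 = 34.65 mg/h

34.65 mg/h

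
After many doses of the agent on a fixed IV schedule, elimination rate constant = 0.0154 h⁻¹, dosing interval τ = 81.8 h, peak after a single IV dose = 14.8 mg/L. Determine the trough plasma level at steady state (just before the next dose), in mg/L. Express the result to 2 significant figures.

e^(−kτ) = e^(−0.01540 × 81.8) = 0.2837
Accumulation ratio R = 1 / (1 − e^(−kτ)) = 1 / (1 − 0.2837) = 1.396
Steady-state trough = C₀ × R × e^(−kτ) = 14.8 × 1.396 × 0.2837 = 5.861 mg/L

5.9 mg/L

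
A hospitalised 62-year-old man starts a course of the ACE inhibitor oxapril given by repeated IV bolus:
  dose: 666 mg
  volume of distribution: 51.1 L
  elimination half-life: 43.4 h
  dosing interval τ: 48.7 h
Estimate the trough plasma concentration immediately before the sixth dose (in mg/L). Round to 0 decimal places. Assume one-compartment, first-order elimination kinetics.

C₀ per dose = Dose / Vd = 666 / 51.1 = 13.03 mg/L
k = ln2 / t½ = 0.693147 / 43.4 = 0.01597 h⁻¹
Fraction remaining after one interval: r = e^(−kτ) = e^(−0.01597 × 48.7) = 0.4594
Before dose 6, 5 doses have been given (aged 1τ, 2τ, 3τ, 4τ, 5τ).
C_trough = C₀ × (r + r² + … + r^5) = C₀ × r(1−r^5)/(1−r)
        = 13.03 × 0.4594 × (1 − 0.02046) / (1 − 0.4594) = 10.85 mg/L

11 mg/L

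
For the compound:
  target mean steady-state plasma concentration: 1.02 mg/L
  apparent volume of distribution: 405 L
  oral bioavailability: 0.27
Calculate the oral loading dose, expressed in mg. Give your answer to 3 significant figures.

1530 mg

LD = Css × Vd / F = 1.02 × 405 / 0.27 = 1530 mg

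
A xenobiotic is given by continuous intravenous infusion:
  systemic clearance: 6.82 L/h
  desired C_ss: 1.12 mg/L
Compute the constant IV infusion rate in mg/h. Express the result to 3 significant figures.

7.64 mg/h

At steady state, infusion rate R₀ = Css × CL = 1.12 × 6.820 = 7.638 mg/h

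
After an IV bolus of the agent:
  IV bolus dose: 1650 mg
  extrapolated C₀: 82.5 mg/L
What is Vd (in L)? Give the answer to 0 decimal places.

Vd = Dose / C₀ = 1650 / 82.5 = 20.00 L

20 L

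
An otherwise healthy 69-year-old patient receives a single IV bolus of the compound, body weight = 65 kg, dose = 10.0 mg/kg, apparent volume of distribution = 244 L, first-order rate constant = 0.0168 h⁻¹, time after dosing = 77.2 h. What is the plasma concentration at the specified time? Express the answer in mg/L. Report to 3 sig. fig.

0.728 mg/L

Total dose = 10.0 × 65 = 650.0 mg
C₀ = Dose / Vd = 650.0 / 244 = 2.664 mg/L
C = C₀ · e^(−k·t) = 2.664 × e^(−0.01680 × 77.2)
  = 2.664 × 0.2734 = 0.7283 mg/L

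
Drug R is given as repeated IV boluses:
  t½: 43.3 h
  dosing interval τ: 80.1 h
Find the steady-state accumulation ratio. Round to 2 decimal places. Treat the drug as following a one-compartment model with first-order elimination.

k = ln2 / t½ = 0.693147 / 43.3 = 0.01601 h⁻¹
e^(−kτ) = e^(−0.01601 × 80.1) = 0.2774
Accumulation ratio R = 1 / (1 − e^(−kτ)) = 1 / (1 − 0.2774) = 1.384

1.38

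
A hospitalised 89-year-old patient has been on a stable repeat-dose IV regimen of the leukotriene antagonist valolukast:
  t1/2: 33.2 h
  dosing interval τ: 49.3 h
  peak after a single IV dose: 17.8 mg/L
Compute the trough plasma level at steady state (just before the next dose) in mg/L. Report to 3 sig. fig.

k = ln2 / t½ = 0.693147 / 33.2 = 0.02088 h⁻¹
e^(−kτ) = e^(−0.02088 × 49.3) = 0.3572
Accumulation ratio R = 1 / (1 − e^(−kτ)) = 1 / (1 − 0.3572) = 1.556
Steady-state trough = C₀ × R × e^(−kτ) = 17.8 × 1.556 × 0.3572 = 9.893 mg/L

9.89 mg/L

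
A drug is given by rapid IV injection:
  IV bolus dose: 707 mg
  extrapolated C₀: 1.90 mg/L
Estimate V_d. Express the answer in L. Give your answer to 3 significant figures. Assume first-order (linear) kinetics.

Vd = Dose / C₀ = 707.0 / 1.90 = 372.1 L

372 L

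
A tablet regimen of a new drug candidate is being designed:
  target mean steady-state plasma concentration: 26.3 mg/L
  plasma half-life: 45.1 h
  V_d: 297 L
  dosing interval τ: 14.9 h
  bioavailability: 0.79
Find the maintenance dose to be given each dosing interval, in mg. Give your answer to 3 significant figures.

2260 mg

k = ln2 / t½ = 0.693147 / 45.1 = 0.01537 h⁻¹
CL = k × Vd = 0.01537 × 297 = 4.565 L/h
At steady state, F × (Dose/τ) = Css × CL.
Dose = Css × CL × τ / F = 26.3 × 4.565 × 14.9 / 0.79 = 2264 mg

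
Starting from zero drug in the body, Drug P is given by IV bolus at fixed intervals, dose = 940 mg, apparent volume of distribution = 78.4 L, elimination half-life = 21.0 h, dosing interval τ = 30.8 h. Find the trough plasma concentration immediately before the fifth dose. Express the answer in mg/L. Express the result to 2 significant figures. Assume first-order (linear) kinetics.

C₀ per dose = Dose / Vd = 940 / 78.4 = 11.99 mg/L
k = ln2 / t½ = 0.693147 / 21.0 = 0.03301 h⁻¹
Fraction remaining after one interval: r = e^(−kτ) = e^(−0.03301 × 30.8) = 0.3618
Before dose 5, 4 doses have been given (aged 1τ, 2τ, 3τ, 4τ).
C_trough = C₀ × (r + r² + … + r^4) = C₀ × r(1−r^4)/(1−r)
        = 11.99 × 0.3618 × (1 − 0.01713) / (1 − 0.3618) = 6.681 mg/L

6.7 mg/L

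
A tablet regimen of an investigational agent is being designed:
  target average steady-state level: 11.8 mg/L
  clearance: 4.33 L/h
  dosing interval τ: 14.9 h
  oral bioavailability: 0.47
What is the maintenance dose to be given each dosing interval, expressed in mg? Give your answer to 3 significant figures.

At steady state, F × (Dose/τ) = Css × CL.
Dose = Css × CL × τ / F = 11.8 × 4.330 × 14.9 / 0.47 = 1620 mg

1620 mg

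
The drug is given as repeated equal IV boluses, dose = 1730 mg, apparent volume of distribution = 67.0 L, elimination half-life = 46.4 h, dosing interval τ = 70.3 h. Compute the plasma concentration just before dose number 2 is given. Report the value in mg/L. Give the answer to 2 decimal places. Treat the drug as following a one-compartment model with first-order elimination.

C₀ per dose = Dose / Vd = 1730 / 67.0 = 25.82 mg/L
k = ln2 / t½ = 0.693147 / 46.4 = 0.01494 h⁻¹
Fraction remaining after one interval: r = e^(−kτ) = e^(−0.01494 × 70.3) = 0.3498
Before dose 2, 1 dose has been given (aged 1τ).
C_trough = C₀ × r = 25.82 × 0.3498 = 9.032 mg/L

9.03 mg/L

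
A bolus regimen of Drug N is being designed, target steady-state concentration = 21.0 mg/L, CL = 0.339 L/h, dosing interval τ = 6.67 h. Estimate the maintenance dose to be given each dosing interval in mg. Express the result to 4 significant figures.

At steady state, Dose/τ = Css × CL.
Dose = Css × CL × τ = 21.0 × 0.3390 × 6.67 = 47.48 mg

47.48 mg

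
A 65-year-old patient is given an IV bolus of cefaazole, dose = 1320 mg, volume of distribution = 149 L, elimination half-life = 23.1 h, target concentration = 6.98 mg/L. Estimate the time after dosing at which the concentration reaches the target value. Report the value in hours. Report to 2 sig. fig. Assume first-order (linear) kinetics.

C₀ = Dose / Vd = 1320 / 149 = 8.859 mg/L
k = ln2 / t½ = 0.693147 / 23.1 = 0.03001 h⁻¹
t = ln(C₀ / C) / k = ln(8.859 / 6.98) / 0.03001
  = ln(1.269) / 0.03001 = 0.2382 / 0.03001 = 7.937 h

7.9 h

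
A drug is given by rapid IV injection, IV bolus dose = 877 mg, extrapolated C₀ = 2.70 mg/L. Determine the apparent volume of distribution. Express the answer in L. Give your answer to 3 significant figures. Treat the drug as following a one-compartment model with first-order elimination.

Vd = Dose / C₀ = 877.0 / 2.70 = 324.8 L

325 L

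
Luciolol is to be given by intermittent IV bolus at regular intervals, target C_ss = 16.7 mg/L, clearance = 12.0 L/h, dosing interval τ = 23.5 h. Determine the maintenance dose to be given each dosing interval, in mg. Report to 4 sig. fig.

At steady state, Dose/τ = Css × CL.
Dose = Css × CL × τ = 16.7 × 12.00 × 23.5 = 4709 mg

4709 mg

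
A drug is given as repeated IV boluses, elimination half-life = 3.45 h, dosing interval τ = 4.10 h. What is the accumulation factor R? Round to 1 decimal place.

1.8

k = ln2 / t½ = 0.693147 / 3.45 = 0.2009 h⁻¹
e^(−kτ) = e^(−0.2009 × 4.10) = 0.4388
Accumulation ratio R = 1 / (1 − e^(−kτ)) = 1 / (1 − 0.4388) = 1.782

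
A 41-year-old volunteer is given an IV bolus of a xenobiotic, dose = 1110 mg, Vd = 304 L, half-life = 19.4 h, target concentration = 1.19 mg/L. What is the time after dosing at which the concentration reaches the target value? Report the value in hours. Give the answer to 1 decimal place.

C₀ = Dose / Vd = 1110 / 304 = 3.651 mg/L
k = ln2 / t½ = 0.693147 / 19.4 = 0.03573 h⁻¹
t = ln(C₀ / C) / k = ln(3.651 / 1.19) / 0.03573
  = ln(3.068) / 0.03573 = 1.121 / 0.03573 = 31.37 h

31.4 h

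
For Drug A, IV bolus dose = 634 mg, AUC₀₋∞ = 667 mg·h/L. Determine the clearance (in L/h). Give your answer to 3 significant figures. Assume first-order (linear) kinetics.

0.951 L/h

CL = Dose / AUC = 634 / 667 = 0.9505 L/h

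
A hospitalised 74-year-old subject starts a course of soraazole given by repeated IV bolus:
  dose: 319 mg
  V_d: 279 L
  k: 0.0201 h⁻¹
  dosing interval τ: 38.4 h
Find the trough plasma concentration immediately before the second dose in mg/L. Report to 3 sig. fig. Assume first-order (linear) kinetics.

C₀ per dose = Dose / Vd = 319 / 279 = 1.143 mg/L
Fraction remaining after one interval: r = e^(−kτ) = e^(−0.02010 × 38.4) = 0.4622
Before dose 2, 1 dose has been given (aged 1τ).
C_trough = C₀ × r = 1.143 × 0.4622 = 0.5283 mg/L

0.528 mg/L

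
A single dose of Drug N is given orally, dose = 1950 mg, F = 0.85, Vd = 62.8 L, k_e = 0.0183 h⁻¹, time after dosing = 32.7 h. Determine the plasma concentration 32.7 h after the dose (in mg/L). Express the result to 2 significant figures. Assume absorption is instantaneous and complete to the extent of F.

Amount reaching circulation = F × Dose = 0.85 × 1950 = 1658 mg
C₀ = F·Dose / Vd = 1658 / 62.8 = 26.40 mg/L
C = C₀ · e^(−k·t) = 26.40 × e^(−0.01830 × 32.7)
  = 26.40 × 0.5497 = 14.51 mg/L

15 mg/L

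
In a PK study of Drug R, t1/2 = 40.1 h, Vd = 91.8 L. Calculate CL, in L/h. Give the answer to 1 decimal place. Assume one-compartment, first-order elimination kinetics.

k = ln2 / t½ = 0.693147 / 40.1 = 0.01729 h⁻¹
CL = k × Vd = 0.01729 × 91.8 = 1.587 L/h

1.6 L/h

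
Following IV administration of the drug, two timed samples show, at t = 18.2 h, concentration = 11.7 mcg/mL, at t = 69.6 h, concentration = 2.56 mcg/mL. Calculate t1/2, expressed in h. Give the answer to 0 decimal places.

23 h

k = ln(C₁/C₂) / (t₂ − t₁) = ln(11.7/2.56) / (69.6 − 18.2)
  = 1.520 / 51.40 = 0.02957 h⁻¹
t½ = ln2 / k = 0.693147 / 0.02957 = 23.44 h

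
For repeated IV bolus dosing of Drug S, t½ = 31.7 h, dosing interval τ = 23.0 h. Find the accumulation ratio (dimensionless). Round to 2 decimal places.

2.53

k = ln2 / t½ = 0.693147 / 31.7 = 0.02187 h⁻¹
e^(−kτ) = e^(−0.02187 × 23.0) = 0.6047
Accumulation ratio R = 1 / (1 − e^(−kτ)) = 1 / (1 − 0.6047) = 2.530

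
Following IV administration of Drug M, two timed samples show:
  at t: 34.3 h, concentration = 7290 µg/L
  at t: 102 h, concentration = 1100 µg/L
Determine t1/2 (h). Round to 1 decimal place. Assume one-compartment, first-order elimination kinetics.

k = ln(C₁/C₂) / (t₂ − t₁) = ln(7290/1100) / (102 − 34.3)
  = 1.891 / 67.70 = 0.02793 h⁻¹
t½ = ln2 / k = 0.693147 / 0.02793 = 24.82 h

24.8 h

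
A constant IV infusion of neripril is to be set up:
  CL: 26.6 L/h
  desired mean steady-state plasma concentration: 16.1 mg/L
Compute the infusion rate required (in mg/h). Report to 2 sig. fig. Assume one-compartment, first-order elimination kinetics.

At steady state, infusion rate R₀ = Css × CL = 16.1 × 26.60 = 428.3 mg/h

430 mg/h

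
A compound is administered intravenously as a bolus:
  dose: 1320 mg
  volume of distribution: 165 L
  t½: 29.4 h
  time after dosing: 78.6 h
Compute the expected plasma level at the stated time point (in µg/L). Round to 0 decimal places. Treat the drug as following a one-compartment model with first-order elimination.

1254 µg/L

C₀ = Dose / Vd = 1320 / 165 = 8.000 mg/L
k = ln2 / t½ = 0.693147 / 29.4 = 0.02358 h⁻¹
C = C₀ · e^(−k·t) = 8.000 × e^(−0.02358 × 78.6)
  = 8.000 × 0.1567 = 1.254 mg/L
Convert: 1.254 mg/L × 1000 = 1254 µg/L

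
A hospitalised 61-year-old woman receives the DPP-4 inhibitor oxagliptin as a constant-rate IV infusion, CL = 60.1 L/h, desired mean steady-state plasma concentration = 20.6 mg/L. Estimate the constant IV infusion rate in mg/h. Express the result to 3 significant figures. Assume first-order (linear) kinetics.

At steady state, infusion rate R₀ = Css × CL = 20.6 × 60.10 = 1238 mg/h

1240 mg/h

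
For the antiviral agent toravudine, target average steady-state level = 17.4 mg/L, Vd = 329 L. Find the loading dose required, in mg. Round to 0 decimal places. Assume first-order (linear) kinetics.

LD = Css × Vd = 17.4 × 329 = 5725 mg

5725 mg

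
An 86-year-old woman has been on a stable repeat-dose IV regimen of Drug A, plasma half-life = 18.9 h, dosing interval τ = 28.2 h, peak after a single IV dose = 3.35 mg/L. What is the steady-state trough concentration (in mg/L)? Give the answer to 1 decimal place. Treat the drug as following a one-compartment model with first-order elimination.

k = ln2 / t½ = 0.693147 / 18.9 = 0.03667 h⁻¹
e^(−kτ) = e^(−0.03667 × 28.2) = 0.3555
Accumulation ratio R = 1 / (1 − e^(−kτ)) = 1 / (1 − 0.3555) = 1.552
Steady-state trough = C₀ × R × e^(−kτ) = 3.35 × 1.552 × 0.3555 = 1.848 mg/L

1.8 mg/L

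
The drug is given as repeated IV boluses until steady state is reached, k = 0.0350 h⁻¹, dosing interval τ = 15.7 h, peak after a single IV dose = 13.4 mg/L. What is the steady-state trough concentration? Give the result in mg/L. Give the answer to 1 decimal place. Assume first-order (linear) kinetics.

e^(−kτ) = e^(−0.03500 × 15.7) = 0.5772
Accumulation ratio R = 1 / (1 − e^(−kτ)) = 1 / (1 − 0.5772) = 2.365
Steady-state trough = C₀ × R × e^(−kτ) = 13.4 × 2.365 × 0.5772 = 18.29 mg/L

18.3 mg/L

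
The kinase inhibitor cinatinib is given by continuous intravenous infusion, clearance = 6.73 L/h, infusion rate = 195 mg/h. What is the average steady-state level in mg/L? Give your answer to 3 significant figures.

At steady state Css = R₀ / CL = 195 / 6.730 = 28.97 mg/L

29.0 mg/L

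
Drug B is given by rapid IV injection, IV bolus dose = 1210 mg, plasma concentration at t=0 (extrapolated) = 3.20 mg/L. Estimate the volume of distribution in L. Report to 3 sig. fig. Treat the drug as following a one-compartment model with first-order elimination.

Vd = Dose / C₀ = 1210 / 3.20 = 378.1 L

378 L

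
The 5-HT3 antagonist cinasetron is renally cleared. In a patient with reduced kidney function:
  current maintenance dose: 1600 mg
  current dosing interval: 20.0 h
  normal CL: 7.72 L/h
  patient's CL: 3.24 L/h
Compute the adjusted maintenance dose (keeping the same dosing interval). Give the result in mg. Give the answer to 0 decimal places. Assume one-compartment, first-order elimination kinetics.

672 mg

To keep the same average steady-state level, dosing rate must scale with clearance.
CL ratio = 3.24 / 7.72 = 0.4197
New dose (same interval) = 1600 × 0.4197 = 671.5 mg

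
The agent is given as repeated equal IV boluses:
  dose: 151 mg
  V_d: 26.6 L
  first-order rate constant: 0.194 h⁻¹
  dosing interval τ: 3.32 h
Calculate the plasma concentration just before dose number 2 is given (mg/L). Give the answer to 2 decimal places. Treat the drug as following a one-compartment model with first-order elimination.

2.98 mg/L

C₀ per dose = Dose / Vd = 151 / 26.6 = 5.677 mg/L
Fraction remaining after one interval: r = e^(−kτ) = e^(−0.1940 × 3.32) = 0.5251
Before dose 2, 1 dose has been given (aged 1τ).
C_trough = C₀ × r = 5.677 × 0.5251 = 2.981 mg/L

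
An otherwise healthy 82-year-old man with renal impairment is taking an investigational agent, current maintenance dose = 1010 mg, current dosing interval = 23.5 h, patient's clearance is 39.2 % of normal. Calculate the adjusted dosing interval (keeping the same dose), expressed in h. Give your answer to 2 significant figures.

60 h

To keep the same average steady-state level, dosing rate must scale with clearance.
CL ratio = 39.2 / 100 = 0.3920
New interval (same dose) = 23.5 / 0.3920 = 59.95 h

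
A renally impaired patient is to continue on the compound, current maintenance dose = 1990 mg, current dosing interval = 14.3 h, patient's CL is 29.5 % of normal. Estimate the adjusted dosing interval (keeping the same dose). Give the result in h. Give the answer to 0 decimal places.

To keep the same average steady-state level, dosing rate must scale with clearance.
CL ratio = 29.5 / 100 = 0.2950
New interval (same dose) = 14.3 / 0.2950 = 48.47 h

48 h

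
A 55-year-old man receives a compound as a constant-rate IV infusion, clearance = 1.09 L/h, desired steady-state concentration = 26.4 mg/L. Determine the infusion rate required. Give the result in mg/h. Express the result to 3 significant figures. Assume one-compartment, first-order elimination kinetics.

28.8 mg/h

At steady state, infusion rate R₀ = Css × CL = 26.4 × 1.090 = 28.78 mg/h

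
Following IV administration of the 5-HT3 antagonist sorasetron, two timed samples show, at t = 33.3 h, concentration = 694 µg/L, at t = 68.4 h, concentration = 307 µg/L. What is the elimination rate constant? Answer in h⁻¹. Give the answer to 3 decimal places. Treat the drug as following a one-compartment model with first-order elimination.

k = ln(C₁/C₂) / (t₂ − t₁) = ln(694/307) / (68.4 − 33.3)
  = 0.8156 / 35.10 = 0.02324 h⁻¹

0.023 h⁻¹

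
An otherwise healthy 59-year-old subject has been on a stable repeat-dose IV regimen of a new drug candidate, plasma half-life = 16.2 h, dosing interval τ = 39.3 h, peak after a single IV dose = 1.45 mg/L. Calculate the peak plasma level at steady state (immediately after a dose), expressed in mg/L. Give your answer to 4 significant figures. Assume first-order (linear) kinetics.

k = ln2 / t½ = 0.693147 / 16.2 = 0.04279 h⁻¹
e^(−kτ) = e^(−0.04279 × 39.3) = 0.1861
Accumulation ratio R = 1 / (1 − e^(−kτ)) = 1 / (1 − 0.1861) = 1.229
Steady-state peak = C₀ × R = 1.45 × 1.229 = 1.782 mg/L

1.782 mg/L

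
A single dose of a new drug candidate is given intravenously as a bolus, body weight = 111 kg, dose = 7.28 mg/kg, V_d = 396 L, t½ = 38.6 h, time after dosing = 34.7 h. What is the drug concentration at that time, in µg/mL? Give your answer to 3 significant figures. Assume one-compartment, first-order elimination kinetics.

Total dose = 7.28 × 111 = 808.1 mg
C₀ = Dose / Vd = 808.1 / 396 = 2.041 mg/L
k = ln2 / t½ = 0.693147 / 38.6 = 0.01796 h⁻¹
C = C₀ · e^(−k·t) = 2.041 × e^(−0.01796 × 34.7)
  = 2.041 × 0.5362 = 1.094 mg/L
(1.094 mg/L = 1.094 µg/mL)

1.09 µg/mL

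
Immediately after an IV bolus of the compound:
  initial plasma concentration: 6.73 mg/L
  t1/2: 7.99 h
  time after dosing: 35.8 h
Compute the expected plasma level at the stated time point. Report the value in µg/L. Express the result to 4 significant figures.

301.5 µg/L

k = ln2 / t½ = 0.693147 / 7.99 = 0.08675 h⁻¹
C = C₀ · e^(−k·t) = 6.730 × e^(−0.08675 × 35.8)
  = 6.730 × 0.04480 = 0.3015 mg/L
Convert: 0.3015 mg/L × 1000 = 301.5 µg/L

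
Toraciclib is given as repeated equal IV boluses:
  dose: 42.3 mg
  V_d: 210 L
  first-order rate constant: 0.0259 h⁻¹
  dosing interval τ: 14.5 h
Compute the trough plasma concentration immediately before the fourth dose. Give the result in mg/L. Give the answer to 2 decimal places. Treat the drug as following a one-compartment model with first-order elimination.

C₀ per dose = Dose / Vd = 42.3 / 210 = 0.2014 mg/L
Fraction remaining after one interval: r = e^(−kτ) = e^(−0.02590 × 14.5) = 0.6869
Before dose 4, 3 doses have been given (aged 1τ, 2τ, 3τ).
C_trough = C₀ × (r + r² + … + r^3) = C₀ × r(1−r^3)/(1−r)
        = 0.2014 × 0.6869 × (1 − 0.3241) / (1 − 0.6869) = 0.2986 mg/L

0.30 mg/L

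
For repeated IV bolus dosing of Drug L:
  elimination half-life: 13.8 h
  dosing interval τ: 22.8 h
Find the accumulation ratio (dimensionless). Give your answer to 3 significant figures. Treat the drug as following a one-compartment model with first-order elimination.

k = ln2 / t½ = 0.693147 / 13.8 = 0.05023 h⁻¹
e^(−kτ) = e^(−0.05023 × 22.8) = 0.3181
Accumulation ratio R = 1 / (1 − e^(−kτ)) = 1 / (1 − 0.3181) = 1.466

1.47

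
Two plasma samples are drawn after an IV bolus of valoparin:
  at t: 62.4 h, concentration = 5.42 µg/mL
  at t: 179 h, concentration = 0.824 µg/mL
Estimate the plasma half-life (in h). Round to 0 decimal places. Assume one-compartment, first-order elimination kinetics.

43 h

k = ln(C₁/C₂) / (t₂ − t₁) = ln(5.42/0.824) / (179 − 62.4)
  = 1.884 / 116.6 = 0.01616 h⁻¹
t½ = ln2 / k = 0.693147 / 0.01616 = 42.89 h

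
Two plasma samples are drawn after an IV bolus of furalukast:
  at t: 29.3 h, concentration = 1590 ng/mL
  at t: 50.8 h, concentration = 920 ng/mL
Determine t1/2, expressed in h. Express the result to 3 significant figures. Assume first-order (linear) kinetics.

27.2 h

k = ln(C₁/C₂) / (t₂ − t₁) = ln(1590/920) / (50.8 − 29.3)
  = 0.5471 / 21.50 = 0.02545 h⁻¹
t½ = ln2 / k = 0.693147 / 0.02545 = 27.24 h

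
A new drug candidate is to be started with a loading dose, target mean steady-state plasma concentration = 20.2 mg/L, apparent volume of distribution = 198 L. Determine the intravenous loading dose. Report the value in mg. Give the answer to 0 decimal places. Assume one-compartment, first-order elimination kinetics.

LD = Css × Vd = 20.2 × 198 = 4000 mg

4000 mg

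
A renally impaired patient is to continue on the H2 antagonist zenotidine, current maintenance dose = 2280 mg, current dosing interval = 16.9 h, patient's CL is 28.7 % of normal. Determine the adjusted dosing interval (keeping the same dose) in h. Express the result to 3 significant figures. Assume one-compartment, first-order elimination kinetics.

58.9 h

To keep the same average steady-state level, dosing rate must scale with clearance.
CL ratio = 28.7 / 100 = 0.2870
New interval (same dose) = 16.9 / 0.2870 = 58.89 h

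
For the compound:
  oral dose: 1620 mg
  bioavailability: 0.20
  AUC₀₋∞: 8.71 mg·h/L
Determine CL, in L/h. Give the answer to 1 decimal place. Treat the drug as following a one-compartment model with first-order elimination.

37.2 L/h

CL = F·Dose / AUC = 0.20 × 1620 / 8.71 = 37.20 L/h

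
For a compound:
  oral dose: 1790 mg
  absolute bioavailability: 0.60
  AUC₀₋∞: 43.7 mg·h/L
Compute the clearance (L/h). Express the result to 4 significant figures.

24.58 L/h

CL = F·Dose / AUC = 0.60 × 1790 / 43.7 = 24.58 L/h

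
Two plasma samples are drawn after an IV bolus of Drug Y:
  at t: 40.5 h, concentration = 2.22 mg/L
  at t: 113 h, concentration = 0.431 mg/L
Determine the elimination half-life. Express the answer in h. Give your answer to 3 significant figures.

k = ln(C₁/C₂) / (t₂ − t₁) = ln(2.22/0.431) / (113 − 40.5)
  = 1.639 / 72.50 = 0.02261 h⁻¹
t½ = ln2 / k = 0.693147 / 0.02261 = 30.66 h

30.7 h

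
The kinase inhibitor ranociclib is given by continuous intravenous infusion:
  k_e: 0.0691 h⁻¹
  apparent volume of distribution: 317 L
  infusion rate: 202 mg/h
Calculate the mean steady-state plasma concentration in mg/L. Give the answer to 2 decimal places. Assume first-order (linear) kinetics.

CL = k × Vd = 0.06910 × 317 = 21.90 L/h
At steady state Css = R₀ / CL = 202 / 21.90 = 9.224 mg/L

9.22 mg/L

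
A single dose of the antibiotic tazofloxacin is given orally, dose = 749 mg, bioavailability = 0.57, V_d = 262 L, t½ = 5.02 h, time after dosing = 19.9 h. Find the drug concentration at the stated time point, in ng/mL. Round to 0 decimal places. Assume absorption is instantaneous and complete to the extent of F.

104 ng/mL

Amount reaching circulation = F × Dose = 0.57 × 749.0 = 426.9 mg
C₀ = F·Dose / Vd = 426.9 / 262 = 1.629 mg/L
k = ln2 / t½ = 0.693147 / 5.02 = 0.1381 h⁻¹
C = C₀ · e^(−k·t) = 1.629 × e^(−0.1381 × 19.9)
  = 1.629 × 0.06404 = 0.1043 mg/L
Convert: 0.1043 mg/L × 1000 = 104.3 ng/mL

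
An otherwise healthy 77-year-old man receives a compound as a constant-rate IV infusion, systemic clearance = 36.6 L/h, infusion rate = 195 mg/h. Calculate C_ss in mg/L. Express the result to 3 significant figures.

At steady state Css = R₀ / CL = 195 / 36.60 = 5.328 mg/L

5.33 mg/L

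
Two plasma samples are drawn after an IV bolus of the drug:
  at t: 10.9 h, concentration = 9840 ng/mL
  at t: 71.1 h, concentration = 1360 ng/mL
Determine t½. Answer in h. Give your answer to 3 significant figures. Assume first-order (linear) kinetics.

21.1 h

k = ln(C₁/C₂) / (t₂ − t₁) = ln(9840/1360) / (71.1 − 10.9)
  = 1.979 / 60.20 = 0.03287 h⁻¹
t½ = ln2 / k = 0.693147 / 0.03287 = 21.09 h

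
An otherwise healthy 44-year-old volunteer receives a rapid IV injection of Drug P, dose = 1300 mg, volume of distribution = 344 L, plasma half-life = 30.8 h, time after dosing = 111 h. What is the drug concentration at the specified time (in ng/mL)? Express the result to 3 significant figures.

311 ng/mL

C₀ = Dose / Vd = 1300 / 344 = 3.779 mg/L
k = ln2 / t½ = 0.693147 / 30.8 = 0.02250 h⁻¹
C = C₀ · e^(−k·t) = 3.779 × e^(−0.02250 × 111)
  = 3.779 × 0.08229 = 0.3110 mg/L
Convert: 0.3110 mg/L × 1000 = 311.0 ng/mL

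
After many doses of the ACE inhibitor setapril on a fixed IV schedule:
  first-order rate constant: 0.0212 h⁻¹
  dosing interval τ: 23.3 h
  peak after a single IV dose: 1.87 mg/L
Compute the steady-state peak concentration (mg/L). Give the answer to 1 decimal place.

4.8 mg/L

e^(−kτ) = e^(−0.02120 × 23.3) = 0.6102
Accumulation ratio R = 1 / (1 − e^(−kτ)) = 1 / (1 − 0.6102) = 2.565
Steady-state peak = C₀ × R = 1.87 × 2.565 = 4.797 mg/L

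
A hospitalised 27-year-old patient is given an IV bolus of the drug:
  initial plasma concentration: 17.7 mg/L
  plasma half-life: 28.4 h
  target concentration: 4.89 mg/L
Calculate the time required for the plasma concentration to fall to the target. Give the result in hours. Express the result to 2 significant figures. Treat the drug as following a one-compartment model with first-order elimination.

k = ln2 / t½ = 0.693147 / 28.4 = 0.02441 h⁻¹
t = ln(C₀ / C) / k = ln(17.70 / 4.89) / 0.02441
  = ln(3.620) / 0.02441 = 1.286 / 0.02441 = 52.68 h

53 h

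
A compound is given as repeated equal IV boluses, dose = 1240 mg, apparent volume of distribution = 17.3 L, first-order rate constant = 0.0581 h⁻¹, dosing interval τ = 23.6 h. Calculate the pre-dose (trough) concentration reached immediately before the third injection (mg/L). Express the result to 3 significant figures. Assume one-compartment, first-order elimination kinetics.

C₀ per dose = Dose / Vd = 1240 / 17.3 = 71.68 mg/L
Fraction remaining after one interval: r = e^(−kτ) = e^(−0.05810 × 23.6) = 0.2538
Before dose 3, 2 doses have been given (aged 1τ, 2τ).
C_trough = C₀ × (r + r²) = 71.68 × (0.2538 + 0.06441) = 22.81 mg/L

22.8 mg/L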